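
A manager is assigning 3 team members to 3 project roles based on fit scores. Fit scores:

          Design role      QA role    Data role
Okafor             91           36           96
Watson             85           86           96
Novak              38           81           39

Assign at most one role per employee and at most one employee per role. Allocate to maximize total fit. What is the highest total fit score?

Optimal: Okafor→Design role (91 pts), Watson→Data role (96 pts), Novak→QA role (81 pts) — total 91+96+81 = 268 pts.
Column-greedy (each role in turn goes to its best remaining employee) gives 216 pts, worse by 52.

Maximum total: 268 pts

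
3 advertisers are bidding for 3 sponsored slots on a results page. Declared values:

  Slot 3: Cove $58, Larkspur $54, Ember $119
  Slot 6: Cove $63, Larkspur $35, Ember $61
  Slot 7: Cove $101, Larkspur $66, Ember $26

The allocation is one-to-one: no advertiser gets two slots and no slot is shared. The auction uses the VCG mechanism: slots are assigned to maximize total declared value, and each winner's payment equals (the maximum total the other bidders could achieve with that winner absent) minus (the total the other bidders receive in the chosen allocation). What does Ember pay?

Efficient allocation: Cove→Slot 7 ($101), Larkspur→Slot 6 ($35), Ember→Slot 3 ($119); total welfare W = $255.
Ember receives Slot 3 at value $119, so the others get W − 119 = $136.
Without Ember: best allocation of the remaining 2 bidders over all 3 slots is Cove→Slot 7 ($101), Larkspur→Slot 3 ($54), total $155.
VCG payment = (others' best without Ember) − (others' welfare with Ember) = 155 − 136 = $19.

Ember pays $19.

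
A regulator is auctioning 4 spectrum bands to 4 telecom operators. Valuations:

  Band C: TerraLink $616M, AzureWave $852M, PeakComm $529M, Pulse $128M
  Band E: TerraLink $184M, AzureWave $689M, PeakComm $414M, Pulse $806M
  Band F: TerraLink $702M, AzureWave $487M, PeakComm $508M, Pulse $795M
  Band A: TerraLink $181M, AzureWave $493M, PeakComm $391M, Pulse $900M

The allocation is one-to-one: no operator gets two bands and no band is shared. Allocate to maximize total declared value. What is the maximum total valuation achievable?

Max total: $2868M

This is a one-to-one assignment (maximum-weight bipartite matching).
Optimal: TerraLink→Band F ($702M), AzureWave→Band C ($852M), PeakComm→Band E ($414M), Pulse→Band A ($900M) — total 702+852+414+900 = $2868M.
Column-greedy (each band in turn goes to its best remaining operator) gives $2751M, worse by 117.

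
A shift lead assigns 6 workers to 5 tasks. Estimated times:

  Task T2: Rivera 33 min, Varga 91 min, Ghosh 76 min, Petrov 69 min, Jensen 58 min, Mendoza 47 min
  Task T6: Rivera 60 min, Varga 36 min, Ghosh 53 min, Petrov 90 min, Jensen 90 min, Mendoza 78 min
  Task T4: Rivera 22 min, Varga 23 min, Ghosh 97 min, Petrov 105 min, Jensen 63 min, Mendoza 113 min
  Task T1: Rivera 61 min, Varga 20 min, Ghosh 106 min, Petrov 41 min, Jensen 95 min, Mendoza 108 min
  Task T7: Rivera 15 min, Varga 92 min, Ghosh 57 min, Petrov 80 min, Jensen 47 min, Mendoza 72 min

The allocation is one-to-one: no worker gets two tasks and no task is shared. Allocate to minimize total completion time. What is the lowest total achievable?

Minimum total: 179 min

Treat this as an assignment problem: match each worker to one task.
Optimal: Mendoza→Task T2 (47 min), Ghosh→Task T6 (53 min), Varga→Task T4 (23 min), Petrov→Task T1 (41 min), Rivera→Task T7 (15 min) — total 47+53+23+41+15 = 179 min.
Min-entry greedy (repeatedly take the single cheapest remaining cell) gives 198 min, worse by 19.
Next-best assignment: Mendoza→Task T2, Ghosh→Task T6, Rivera→Task T4, Varga→Task T1, Jensen→Task T7 = 189 min.
Every other assignment is strictly worse.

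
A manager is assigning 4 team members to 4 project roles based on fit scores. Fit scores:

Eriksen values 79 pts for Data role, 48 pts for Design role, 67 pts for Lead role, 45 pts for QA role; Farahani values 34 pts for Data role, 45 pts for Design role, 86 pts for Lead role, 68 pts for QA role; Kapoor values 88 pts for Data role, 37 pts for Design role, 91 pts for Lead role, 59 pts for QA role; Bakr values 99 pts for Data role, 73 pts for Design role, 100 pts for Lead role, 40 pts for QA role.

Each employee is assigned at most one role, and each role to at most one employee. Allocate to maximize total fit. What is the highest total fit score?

Optimal: Eriksen→Data role (79 pts), Farahani→QA role (68 pts), Kapoor→Lead role (91 pts), Bakr→Design role (73 pts) — total 79+68+91+73 = 311 pts.
Max-entry greedy (repeatedly take the single best remaining cell) gives 304 pts, worse by 7.
No other one-to-one assignment exceeds 311 pts.

Max total: 311 pts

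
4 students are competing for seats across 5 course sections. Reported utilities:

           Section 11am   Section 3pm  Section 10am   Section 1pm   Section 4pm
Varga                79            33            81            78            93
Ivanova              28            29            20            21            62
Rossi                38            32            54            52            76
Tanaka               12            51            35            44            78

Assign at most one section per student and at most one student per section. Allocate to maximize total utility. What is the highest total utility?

Maximum total: 246 points

Treat this as an assignment problem: match each student to one section.
Optimal: Varga→Section 11am (79 points), Ivanova→Section 4pm (62 points), Rossi→Section 10am (54 points), Tanaka→Section 3pm (51 points) — total 79+62+54+51 = 246 points.
Row-greedy (each student in turn takes its best remaining section) gives 220 points, worse by 26.
Swapping Ivanova↔Rossi (Ivanova→Section 10am 20 points, Rossi→Section 4pm 76 points) loses 20.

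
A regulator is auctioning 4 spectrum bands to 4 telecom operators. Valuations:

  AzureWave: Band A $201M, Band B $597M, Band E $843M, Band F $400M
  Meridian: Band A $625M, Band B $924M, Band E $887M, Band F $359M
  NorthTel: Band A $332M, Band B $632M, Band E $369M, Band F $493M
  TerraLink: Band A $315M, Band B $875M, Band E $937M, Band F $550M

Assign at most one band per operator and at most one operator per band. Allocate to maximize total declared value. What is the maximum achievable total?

This is the linear assignment problem.
Optimal: AzureWave→Band E ($843M), Meridian→Band A ($625M), NorthTel→Band F ($493M), TerraLink→Band B ($875M) — total 843+625+493+875 = $2836M.
Row-greedy (each operator in turn takes its best remaining band) gives $2575M, worse by 261.

Maximum total: $2836M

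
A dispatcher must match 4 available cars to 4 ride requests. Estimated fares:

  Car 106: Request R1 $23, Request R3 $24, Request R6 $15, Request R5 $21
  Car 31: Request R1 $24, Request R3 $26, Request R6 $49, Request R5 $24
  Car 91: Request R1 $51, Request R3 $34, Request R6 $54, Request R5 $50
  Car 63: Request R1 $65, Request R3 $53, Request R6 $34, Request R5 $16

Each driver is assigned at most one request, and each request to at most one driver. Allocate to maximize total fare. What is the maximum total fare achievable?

Optimal: Car 106→Request R3 ($24), Car 31→Request R6 ($49), Car 91→Request R5 ($50), Car 63→Request R1 ($65) — total 24+49+50+65 = $188.
Checked against all permutations: $188 is optimal.

Max total: $188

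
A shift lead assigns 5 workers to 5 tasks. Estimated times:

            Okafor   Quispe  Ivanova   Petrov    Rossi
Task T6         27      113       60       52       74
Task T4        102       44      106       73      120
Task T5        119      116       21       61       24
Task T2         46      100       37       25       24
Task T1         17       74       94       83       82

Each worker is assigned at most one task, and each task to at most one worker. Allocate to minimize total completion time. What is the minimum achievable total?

Minimum total: 158 min

This is a one-to-one assignment (minimum-cost bipartite matching).
Optimal: Okafor→Task T1 (17 min), Quispe→Task T4 (44 min), Ivanova→Task T5 (21 min), Petrov→Task T6 (52 min), Rossi→Task T2 (24 min) — total 17+44+21+52+24 = 158 min.
Row-greedy (each worker in turn takes its cheapest remaining task) gives 181 min, worse by 23.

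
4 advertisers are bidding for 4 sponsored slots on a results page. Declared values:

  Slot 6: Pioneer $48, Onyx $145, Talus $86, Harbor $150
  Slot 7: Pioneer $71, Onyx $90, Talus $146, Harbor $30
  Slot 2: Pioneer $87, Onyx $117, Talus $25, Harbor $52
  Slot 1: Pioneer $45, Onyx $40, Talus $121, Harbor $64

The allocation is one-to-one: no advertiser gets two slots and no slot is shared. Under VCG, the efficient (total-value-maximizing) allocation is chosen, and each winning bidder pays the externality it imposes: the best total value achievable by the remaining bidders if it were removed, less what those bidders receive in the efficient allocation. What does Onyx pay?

Onyx pays $41.

Efficient allocation: Pioneer→Slot 7 ($71), Onyx→Slot 2 ($117), Talus→Slot 1 ($121), Harbor→Slot 6 ($150); total welfare W = $459.
Onyx receives Slot 2 at value $117, so the others get W − 117 = $342.
Without Onyx: best allocation of the remaining 3 bidders over all 4 slots is Pioneer→Slot 2 ($87), Talus→Slot 7 ($146), Harbor→Slot 6 ($150), total $383.
VCG payment = (others' best without Onyx) − (others' welfare with Onyx) = 383 − 342 = $41.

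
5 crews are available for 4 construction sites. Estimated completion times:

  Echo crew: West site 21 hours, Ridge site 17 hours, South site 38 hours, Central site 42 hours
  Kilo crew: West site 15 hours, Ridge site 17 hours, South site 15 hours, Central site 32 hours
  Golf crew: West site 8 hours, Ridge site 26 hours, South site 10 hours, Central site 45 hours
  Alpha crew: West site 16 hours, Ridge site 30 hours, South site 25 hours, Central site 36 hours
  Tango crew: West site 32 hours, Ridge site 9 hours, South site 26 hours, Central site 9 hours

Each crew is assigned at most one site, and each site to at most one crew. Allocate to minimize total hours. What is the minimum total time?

Minimum total: 49 hours

This is a one-to-one assignment (minimum-cost bipartite matching).
Optimal: Golf crew→West site (8 hours), Echo crew→Ridge site (17 hours), Kilo crew→South site (15 hours), Tango crew→Central site (9 hours) — total 8+17+15+9 = 49 hours.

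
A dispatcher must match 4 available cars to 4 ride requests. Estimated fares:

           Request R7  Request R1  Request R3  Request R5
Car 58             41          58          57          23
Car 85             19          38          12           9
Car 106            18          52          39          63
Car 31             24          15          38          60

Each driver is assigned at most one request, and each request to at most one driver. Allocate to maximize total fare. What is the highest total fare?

Optimal: Car 58→Request R3 ($57), Car 85→Request R7 ($19), Car 106→Request R1 ($52), Car 31→Request R5 ($60) — total 57+19+52+60 = $188.
Column-greedy (each request in turn goes to its best remaining driver) gives $140, worse by 48.
Next-best assignment: Car 58→Request R3, Car 85→Request R1, Car 106→Request R5, Car 31→Request R7 = $182.
Swapping Car 31↔Car 58 (Car 31→Request R3 $38, Car 58→Request R5 $23) loses 56.
Every other assignment is strictly worse.

Max total: $188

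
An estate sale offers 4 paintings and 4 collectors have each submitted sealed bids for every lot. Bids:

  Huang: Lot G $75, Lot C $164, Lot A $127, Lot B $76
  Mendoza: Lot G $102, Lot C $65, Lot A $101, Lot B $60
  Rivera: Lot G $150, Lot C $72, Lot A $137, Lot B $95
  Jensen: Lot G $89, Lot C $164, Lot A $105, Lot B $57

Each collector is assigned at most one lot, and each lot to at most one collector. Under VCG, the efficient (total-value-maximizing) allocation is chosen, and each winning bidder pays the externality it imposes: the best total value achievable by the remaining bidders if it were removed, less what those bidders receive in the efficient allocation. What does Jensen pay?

Jensen pays $78.

Efficient allocation: Huang→Lot A ($127), Mendoza→Lot B ($60), Rivera→Lot G ($150), Jensen→Lot C ($164); total welfare W = $501.
Jensen receives Lot C at value $164, so the others get W − 164 = $337.
Without Jensen: best allocation of the remaining 3 bidders over all 4 lots is Huang→Lot C ($164), Mendoza→Lot A ($101), Rivera→Lot G ($150), total $415.
VCG payment = (others' best without Jensen) − (others' welfare with Jensen) = 415 − 337 = $78.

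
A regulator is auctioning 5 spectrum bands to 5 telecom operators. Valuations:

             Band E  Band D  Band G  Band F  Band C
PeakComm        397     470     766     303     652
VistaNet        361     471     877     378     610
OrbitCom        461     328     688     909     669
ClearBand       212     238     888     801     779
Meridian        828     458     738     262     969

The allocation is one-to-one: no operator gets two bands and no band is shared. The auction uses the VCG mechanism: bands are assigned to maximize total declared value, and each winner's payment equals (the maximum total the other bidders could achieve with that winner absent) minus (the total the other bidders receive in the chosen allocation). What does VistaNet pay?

VistaNet pays $296M.

Efficient allocation: PeakComm→Band D ($470M), VistaNet→Band G ($877M), OrbitCom→Band F ($909M), ClearBand→Band C ($779M), Meridian→Band E ($828M); total welfare W = $3863M.
VistaNet receives Band G at value $877M, so the others get W − 877 = $2986M.
Without VistaNet: best allocation of the remaining 4 bidders over all 5 bands is PeakComm→Band G ($766M), OrbitCom→Band F ($909M), ClearBand→Band C ($779M), Meridian→Band E ($828M), total $3282M.
VCG payment = (others' best without VistaNet) − (others' welfare with VistaNet) = 3282 − 2986 = $296M.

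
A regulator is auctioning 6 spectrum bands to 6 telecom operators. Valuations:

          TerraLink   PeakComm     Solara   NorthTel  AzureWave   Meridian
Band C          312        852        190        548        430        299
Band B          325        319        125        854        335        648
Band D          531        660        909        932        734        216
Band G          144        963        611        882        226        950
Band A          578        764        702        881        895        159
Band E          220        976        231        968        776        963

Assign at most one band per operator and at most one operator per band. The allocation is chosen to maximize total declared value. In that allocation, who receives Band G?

Optimal: TerraLink→Band A ($578M), PeakComm→Band C ($852M), Solara→Band D ($909M), NorthTel→Band B ($854M), AzureWave→Band E ($776M), Meridian→Band G ($950M) — total 578+852+909+854+776+950 = $4919M.
Row-greedy (each operator in turn takes its best remaining band) gives $4423M, worse by 496.
Next-best assignment: TerraLink→Band B, PeakComm→Band C, Solara→Band D, NorthTel→Band E, AzureWave→Band A, Meridian→Band G = $4899M.
Swapping Meridian↔NorthTel (Meridian→Band B $648M, NorthTel→Band G $882M) loses 274.
Meridian's own top band is Band E ($963M), but forcing Meridian→Band E and reassigning the rest optimally gives only $4896M — worse by 23.

Meridian receives Band G.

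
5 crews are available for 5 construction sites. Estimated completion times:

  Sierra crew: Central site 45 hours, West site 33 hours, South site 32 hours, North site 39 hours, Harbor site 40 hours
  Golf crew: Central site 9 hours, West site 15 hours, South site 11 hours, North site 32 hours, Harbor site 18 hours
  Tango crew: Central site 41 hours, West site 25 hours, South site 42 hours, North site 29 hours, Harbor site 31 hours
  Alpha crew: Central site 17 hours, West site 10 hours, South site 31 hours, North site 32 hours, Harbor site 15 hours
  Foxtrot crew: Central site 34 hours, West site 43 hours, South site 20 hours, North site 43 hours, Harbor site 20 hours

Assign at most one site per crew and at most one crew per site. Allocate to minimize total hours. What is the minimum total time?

Min total: 100 hours

This is the linear assignment problem.
Optimal: Sierra crew→South site (32 hours), Golf crew→Central site (9 hours), Tango crew→North site (29 hours), Alpha crew→West site (10 hours), Foxtrot crew→Harbor site (20 hours) — total 32+9+29+10+20 = 100 hours.
Column-greedy (each site in turn goes to its cheapest remaining crew) gives 108 hours, worse by 8.
Next-best assignment: Sierra crew→West site, Golf crew→Central site, Tango crew→North site, Alpha crew→Harbor site, Foxtrot crew→South site = 106 hours.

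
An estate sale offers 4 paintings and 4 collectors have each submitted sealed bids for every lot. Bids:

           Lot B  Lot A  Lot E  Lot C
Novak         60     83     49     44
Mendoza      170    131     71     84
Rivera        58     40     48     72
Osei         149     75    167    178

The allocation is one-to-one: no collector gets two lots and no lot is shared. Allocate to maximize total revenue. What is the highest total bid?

This is a one-to-one assignment (maximum-weight bipartite matching).
Optimal: Novak→Lot A ($83), Mendoza→Lot B ($170), Rivera→Lot C ($72), Osei→Lot E ($167) — total 83+170+72+167 = $492.
Max-entry greedy (repeatedly take the single best remaining cell) gives $479, worse by 13.
Checked against all permutations: $492 is optimal.

Max total: $492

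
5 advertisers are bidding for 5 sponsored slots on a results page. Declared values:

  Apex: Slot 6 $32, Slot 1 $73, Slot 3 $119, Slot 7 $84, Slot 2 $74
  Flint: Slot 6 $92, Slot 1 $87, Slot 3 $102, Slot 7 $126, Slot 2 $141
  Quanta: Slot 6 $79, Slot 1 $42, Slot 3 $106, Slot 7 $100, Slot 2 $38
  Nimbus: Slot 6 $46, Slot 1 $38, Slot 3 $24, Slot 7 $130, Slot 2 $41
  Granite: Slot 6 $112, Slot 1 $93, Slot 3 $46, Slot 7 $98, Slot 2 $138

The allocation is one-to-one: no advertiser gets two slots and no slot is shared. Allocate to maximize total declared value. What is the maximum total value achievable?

Optimal: Apex→Slot 1 ($73), Flint→Slot 2 ($141), Quanta→Slot 3 ($106), Nimbus→Slot 7 ($130), Granite→Slot 6 ($112) — total 73+141+106+130+112 = $562.
Column-greedy (each slot in turn goes to its best remaining advertiser) gives $486, worse by 76.

Maximum total: $562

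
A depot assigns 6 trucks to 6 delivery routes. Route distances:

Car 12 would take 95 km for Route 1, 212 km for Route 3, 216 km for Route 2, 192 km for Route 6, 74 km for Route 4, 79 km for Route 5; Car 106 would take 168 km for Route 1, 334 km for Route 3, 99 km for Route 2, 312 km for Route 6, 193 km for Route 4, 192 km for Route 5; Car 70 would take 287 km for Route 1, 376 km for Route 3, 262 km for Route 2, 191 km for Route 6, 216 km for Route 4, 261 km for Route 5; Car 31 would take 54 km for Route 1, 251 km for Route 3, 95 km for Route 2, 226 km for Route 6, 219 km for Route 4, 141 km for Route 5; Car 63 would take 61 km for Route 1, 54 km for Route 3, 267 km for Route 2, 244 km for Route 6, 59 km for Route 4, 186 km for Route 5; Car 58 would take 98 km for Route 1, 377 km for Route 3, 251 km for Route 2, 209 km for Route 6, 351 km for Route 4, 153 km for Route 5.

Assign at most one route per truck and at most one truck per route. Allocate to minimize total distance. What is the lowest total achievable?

Min total: 625 km

Treat this as an assignment problem: match each truck to one route.
Optimal: Car 12→Route 4 (74 km), Car 106→Route 2 (99 km), Car 70→Route 6 (191 km), Car 31→Route 1 (54 km), Car 63→Route 3 (54 km), Car 58→Route 5 (153 km) — total 74+99+191+54+54+153 = 625 km.
Swapping Car 58↔Car 31 (Car 58→Route 1 98 km, Car 31→Route 5 141 km) adds 32.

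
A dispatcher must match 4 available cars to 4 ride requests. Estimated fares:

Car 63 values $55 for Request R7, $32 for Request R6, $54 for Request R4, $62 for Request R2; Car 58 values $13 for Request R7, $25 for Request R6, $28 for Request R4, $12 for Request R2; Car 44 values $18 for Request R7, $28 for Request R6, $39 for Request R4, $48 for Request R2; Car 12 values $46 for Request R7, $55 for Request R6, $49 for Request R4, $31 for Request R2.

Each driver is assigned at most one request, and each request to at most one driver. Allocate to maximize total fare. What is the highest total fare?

Maximum total: $186

This is a one-to-one assignment (maximum-weight bipartite matching).
Optimal: Car 63→Request R7 ($55), Car 58→Request R4 ($28), Car 44→Request R2 ($48), Car 12→Request R6 ($55) — total 55+28+48+55 = $186.
Column-greedy (each request in turn goes to its best remaining driver) gives $161, worse by 25.
Next-best assignment: Car 63→Request R7, Car 58→Request R6, Car 44→Request R2, Car 12→Request R4 = $177.
Swapping Car 63↔Car 58 (Car 63→Request R4 $54, Car 58→Request R7 $13) loses 16.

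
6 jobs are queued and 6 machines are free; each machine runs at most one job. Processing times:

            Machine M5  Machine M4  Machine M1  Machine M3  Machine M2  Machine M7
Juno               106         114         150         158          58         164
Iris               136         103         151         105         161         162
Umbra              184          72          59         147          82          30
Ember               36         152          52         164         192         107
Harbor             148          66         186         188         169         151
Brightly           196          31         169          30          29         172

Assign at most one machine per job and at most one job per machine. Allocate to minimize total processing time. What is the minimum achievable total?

Treat this as an assignment problem: match each job to one machine.
Optimal: Juno→Machine M2 (58 min), Iris→Machine M1 (151 min), Umbra→Machine M7 (30 min), Ember→Machine M5 (36 min), Harbor→Machine M4 (66 min), Brightly→Machine M3 (30 min) — total 58+151+30+36+66+30 = 371 min.
Row-greedy (each job in turn takes its cheapest remaining machine) gives 443 min, worse by 72.
No other one-to-one assignment undercuts 371 min.

Minimum total: 371 min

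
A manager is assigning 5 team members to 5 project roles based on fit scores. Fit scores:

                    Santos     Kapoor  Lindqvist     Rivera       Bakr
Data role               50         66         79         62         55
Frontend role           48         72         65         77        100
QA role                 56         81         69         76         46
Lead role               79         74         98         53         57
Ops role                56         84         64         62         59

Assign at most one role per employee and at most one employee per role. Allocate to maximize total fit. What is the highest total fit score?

Max total: 418 pts

Optimal: Santos→Lead role (79 pts), Kapoor→Ops role (84 pts), Lindqvist→Data role (79 pts), Rivera→QA role (76 pts), Bakr→Frontend role (100 pts) — total 79+84+79+76+100 = 418 pts.
Max-entry greedy (repeatedly take the single best remaining cell) gives 408 pts, worse by 10.
Swapping Bakr↔Lindqvist (Bakr→Data role 55 pts, Lindqvist→Frontend role 65 pts) loses 59.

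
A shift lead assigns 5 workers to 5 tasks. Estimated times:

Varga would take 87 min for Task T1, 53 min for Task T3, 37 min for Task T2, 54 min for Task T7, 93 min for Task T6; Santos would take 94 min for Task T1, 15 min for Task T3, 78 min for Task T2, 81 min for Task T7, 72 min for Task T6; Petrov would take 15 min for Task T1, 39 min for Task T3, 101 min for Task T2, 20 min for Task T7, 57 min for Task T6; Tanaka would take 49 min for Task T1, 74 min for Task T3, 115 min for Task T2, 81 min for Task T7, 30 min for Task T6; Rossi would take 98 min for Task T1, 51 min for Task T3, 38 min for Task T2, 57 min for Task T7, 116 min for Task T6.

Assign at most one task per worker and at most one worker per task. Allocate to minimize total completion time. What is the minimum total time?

This is the linear assignment problem.
Optimal: Varga→Task T7 (54 min), Santos→Task T3 (15 min), Petrov→Task T1 (15 min), Tanaka→Task T6 (30 min), Rossi→Task T2 (38 min) — total 54+15+15+30+38 = 152 min.
Min-entry greedy (repeatedly take the single cheapest remaining cell) gives 154 min, worse by 2.

Min total: 152 min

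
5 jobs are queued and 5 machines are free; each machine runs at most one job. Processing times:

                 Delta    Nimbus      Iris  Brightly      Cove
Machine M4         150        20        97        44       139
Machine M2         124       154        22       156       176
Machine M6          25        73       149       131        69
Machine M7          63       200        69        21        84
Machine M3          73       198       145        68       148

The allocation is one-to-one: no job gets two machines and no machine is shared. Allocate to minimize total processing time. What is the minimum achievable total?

This is a one-to-one assignment (minimum-cost bipartite matching).
Optimal: Delta→Machine M3 (73 min), Nimbus→Machine M4 (20 min), Iris→Machine M2 (22 min), Brightly→Machine M7 (21 min), Cove→Machine M6 (69 min) — total 73+20+22+21+69 = 205 min.
Column-greedy (each machine in turn goes to its cheapest remaining job) gives 236 min, worse by 31.
Swapping Brightly↔Delta (Brightly→Machine M3 68 min, Delta→Machine M7 63 min) adds 37.
Every other assignment is strictly worse.

Minimum total: 205 min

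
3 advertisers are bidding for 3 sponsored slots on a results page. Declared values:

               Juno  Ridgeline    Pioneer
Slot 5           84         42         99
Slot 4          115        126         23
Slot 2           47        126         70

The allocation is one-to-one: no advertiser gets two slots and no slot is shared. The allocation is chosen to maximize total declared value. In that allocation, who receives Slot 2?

Optimal: Juno→Slot 4 ($115), Ridgeline→Slot 2 ($126), Pioneer→Slot 5 ($99) — total 115+126+99 = $340.
Max-entry greedy (repeatedly take the single best remaining cell) gives $272, worse by 68.
Ridgeline's own top slot is Slot 4 ($126), but forcing Ridgeline→Slot 4 and reassigning the rest optimally gives only $280 — worse by 60.

Ridgeline receives Slot 2.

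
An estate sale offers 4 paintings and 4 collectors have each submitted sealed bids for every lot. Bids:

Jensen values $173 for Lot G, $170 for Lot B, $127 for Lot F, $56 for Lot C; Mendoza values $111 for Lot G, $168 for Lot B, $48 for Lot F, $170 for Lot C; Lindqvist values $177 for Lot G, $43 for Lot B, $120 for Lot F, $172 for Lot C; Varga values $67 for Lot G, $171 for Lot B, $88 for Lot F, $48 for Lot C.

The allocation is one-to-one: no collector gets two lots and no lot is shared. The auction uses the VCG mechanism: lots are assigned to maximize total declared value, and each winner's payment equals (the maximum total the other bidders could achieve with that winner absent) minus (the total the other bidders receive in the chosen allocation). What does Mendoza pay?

Efficient allocation: Jensen→Lot F ($127), Mendoza→Lot C ($170), Lindqvist→Lot G ($177), Varga→Lot B ($171); total welfare W = $645.
Mendoza receives Lot C at value $170, so the others get W − 170 = $475.
Without Mendoza: best allocation of the remaining 3 bidders over all 4 lots is Jensen→Lot G ($173), Lindqvist→Lot C ($172), Varga→Lot B ($171), total $516.
VCG payment = (others' best without Mendoza) − (others' welfare with Mendoza) = 516 − 475 = $41.

Mendoza pays $41.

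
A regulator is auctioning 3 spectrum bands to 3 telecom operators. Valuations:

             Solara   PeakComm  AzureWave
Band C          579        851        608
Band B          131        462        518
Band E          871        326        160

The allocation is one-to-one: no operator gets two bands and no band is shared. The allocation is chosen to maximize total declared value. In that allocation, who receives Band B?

Optimal: Solara→Band E ($871M), PeakComm→Band C ($851M), AzureWave→Band B ($518M) — total 871+851+518 = $2240M.
Checked against all permutations: $2240M is optimal.
AzureWave's own top band is Band C ($608M), but forcing AzureWave→Band C and reassigning the rest optimally gives only $1941M — worse by 299.

AzureWave receives Band B.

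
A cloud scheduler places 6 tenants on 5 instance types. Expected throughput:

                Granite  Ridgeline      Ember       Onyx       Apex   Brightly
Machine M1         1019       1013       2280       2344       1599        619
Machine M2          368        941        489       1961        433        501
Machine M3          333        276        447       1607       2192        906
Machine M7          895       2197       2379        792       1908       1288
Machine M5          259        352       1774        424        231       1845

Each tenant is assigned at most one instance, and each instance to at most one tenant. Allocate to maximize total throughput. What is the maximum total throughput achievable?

Max total: 10475 ops/s

Optimal: Ember→Machine M1 (2280 ops/s), Onyx→Machine M2 (1961 ops/s), Apex→Machine M3 (2192 ops/s), Ridgeline→Machine M7 (2197 ops/s), Brightly→Machine M5 (1845 ops/s) — total 2280+1961+2192+2197+1845 = 10475 ops/s.
Row-greedy (each tenant in turn takes its best remaining instance) gives 9143 ops/s, worse by 1332.
Next-best assignment: Onyx→Machine M1, Ridgeline→Machine M2, Apex→Machine M3, Ember→Machine M7, Brightly→Machine M5 = 9701 ops/s.
No other one-to-one assignment exceeds 10475 ops/s.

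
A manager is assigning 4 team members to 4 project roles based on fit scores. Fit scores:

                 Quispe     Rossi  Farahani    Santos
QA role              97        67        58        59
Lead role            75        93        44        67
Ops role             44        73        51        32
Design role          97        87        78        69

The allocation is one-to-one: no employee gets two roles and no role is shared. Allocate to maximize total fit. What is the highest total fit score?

Max total: 315 pts

Optimal: Quispe→QA role (97 pts), Rossi→Ops role (73 pts), Farahani→Design role (78 pts), Santos→Lead role (67 pts) — total 97+73+78+67 = 315 pts.
Column-greedy (each role in turn goes to its best remaining employee) gives 310 pts, worse by 5.
Next-best assignment: Quispe→QA role, Rossi→Lead role, Farahani→Ops role, Santos→Design role = 310 pts.
Swapping Santos↔Quispe (Santos→QA role 59 pts, Quispe→Lead role 75 pts) loses 30.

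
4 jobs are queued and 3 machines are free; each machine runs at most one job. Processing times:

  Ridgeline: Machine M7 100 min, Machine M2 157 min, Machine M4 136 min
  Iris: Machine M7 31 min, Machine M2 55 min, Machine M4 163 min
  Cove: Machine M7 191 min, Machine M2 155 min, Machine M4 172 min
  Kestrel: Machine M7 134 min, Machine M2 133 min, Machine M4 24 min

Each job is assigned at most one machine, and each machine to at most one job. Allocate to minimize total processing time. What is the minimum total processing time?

This is a one-to-one assignment (minimum-cost bipartite matching).
Optimal: Ridgeline→Machine M7 (100 min), Iris→Machine M2 (55 min), Kestrel→Machine M4 (24 min) — total 100+55+24 = 179 min.
Next-best assignment: Iris→Machine M7, Cove→Machine M2, Kestrel→Machine M4 = 210 min.
No other one-to-one assignment undercuts 179 min.

Minimum total: 179 min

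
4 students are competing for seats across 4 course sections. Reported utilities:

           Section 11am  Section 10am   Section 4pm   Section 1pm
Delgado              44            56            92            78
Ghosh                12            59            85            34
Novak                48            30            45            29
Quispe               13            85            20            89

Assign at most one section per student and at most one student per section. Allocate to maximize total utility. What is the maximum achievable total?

Optimal: Delgado→Section 1pm (78 points), Ghosh→Section 4pm (85 points), Novak→Section 11am (48 points), Quispe→Section 10am (85 points) — total 78+85+48+85 = 296 points.
Row-greedy (each student in turn takes its best remaining section) gives 288 points, worse by 8.
Swapping Ghosh↔Delgado (Ghosh→Section 1pm 34 points, Delgado→Section 4pm 92 points) loses 37.
Checked against all permutations: 296 points is optimal.

Max total: 296 points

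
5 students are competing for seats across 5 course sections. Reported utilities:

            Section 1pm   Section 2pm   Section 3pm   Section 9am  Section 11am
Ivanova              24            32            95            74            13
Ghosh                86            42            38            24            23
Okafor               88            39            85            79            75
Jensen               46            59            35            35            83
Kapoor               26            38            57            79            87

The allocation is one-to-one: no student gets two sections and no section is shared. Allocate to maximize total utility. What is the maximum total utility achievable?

Max total: 406 points

Treat this as an assignment problem: match each student to one section.
Optimal: Ivanova→Section 3pm (95 points), Ghosh→Section 1pm (86 points), Okafor→Section 9am (79 points), Jensen→Section 2pm (59 points), Kapoor→Section 11am (87 points) — total 95+86+79+59+87 = 406 points.
Swapping Okafor↔Ivanova (Okafor→Section 3pm 85 points, Ivanova→Section 9am 74 points) loses 15.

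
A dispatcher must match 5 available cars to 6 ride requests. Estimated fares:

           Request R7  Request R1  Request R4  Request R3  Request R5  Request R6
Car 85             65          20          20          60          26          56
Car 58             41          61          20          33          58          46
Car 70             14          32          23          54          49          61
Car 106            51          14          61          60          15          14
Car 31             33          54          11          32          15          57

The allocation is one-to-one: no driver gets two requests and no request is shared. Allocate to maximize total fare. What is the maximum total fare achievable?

Maximum total: $299

Optimal: Car 85→Request R7 ($65), Car 58→Request R5 ($58), Car 70→Request R6 ($61), Car 106→Request R4 ($61), Car 31→Request R1 ($54) — total 65+58+61+61+54 = $299.
Row-greedy (each driver in turn takes its best remaining request) gives $280, worse by 19.
Next-best assignment: Car 85→Request R7, Car 58→Request R1, Car 70→Request R3, Car 106→Request R4, Car 31→Request R6 = $298.
Every other assignment is strictly worse.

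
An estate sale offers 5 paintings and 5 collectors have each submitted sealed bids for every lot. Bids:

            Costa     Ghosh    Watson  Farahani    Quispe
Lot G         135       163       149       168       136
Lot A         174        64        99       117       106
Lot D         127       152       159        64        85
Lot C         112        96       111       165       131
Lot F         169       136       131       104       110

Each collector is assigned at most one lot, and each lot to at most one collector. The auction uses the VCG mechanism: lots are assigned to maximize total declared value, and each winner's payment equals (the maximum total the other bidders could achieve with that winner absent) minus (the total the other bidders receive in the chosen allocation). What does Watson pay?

Watson pays $15.

Efficient allocation: Costa→Lot A ($174), Ghosh→Lot G ($163), Watson→Lot D ($159), Farahani→Lot C ($165), Quispe→Lot F ($110); total welfare W = $771.
Watson receives Lot D at value $159, so the others get W − 159 = $612.
Without Watson: best allocation of the remaining 4 bidders over all 5 lots is Costa→Lot A ($174), Ghosh→Lot D ($152), Farahani→Lot C ($165), Quispe→Lot G ($136), total $627.
VCG payment = (others' best without Watson) − (others' welfare with Watson) = 627 − 612 = $15.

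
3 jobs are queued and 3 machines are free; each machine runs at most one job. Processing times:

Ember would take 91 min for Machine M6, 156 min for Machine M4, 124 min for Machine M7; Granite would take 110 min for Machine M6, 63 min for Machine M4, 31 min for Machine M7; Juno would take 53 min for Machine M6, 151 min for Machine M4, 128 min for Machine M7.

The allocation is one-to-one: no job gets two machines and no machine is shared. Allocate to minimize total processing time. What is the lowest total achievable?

This is the linear assignment problem.
Optimal: Ember→Machine M4 (156 min), Granite→Machine M7 (31 min), Juno→Machine M6 (53 min) — total 156+31+53 = 240 min.
Row-greedy (each job in turn takes its cheapest remaining machine) gives 273 min, worse by 33.
Swapping Juno↔Granite (Juno→Machine M7 128 min, Granite→Machine M6 110 min) adds 154.
No other one-to-one assignment undercuts 240 min.

Minimum total: 240 min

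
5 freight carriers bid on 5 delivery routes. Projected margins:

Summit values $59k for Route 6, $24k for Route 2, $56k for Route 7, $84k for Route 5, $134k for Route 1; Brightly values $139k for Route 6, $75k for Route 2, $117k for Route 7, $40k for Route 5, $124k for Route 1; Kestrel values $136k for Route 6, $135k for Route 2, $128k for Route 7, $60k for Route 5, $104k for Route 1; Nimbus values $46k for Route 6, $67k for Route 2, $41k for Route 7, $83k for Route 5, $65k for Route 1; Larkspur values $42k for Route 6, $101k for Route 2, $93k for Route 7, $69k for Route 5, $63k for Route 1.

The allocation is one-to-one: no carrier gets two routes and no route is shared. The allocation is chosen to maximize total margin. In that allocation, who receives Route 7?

Kestrel receives Route 7.

Optimal: Summit→Route 1 ($134k), Brightly→Route 6 ($139k), Kestrel→Route 7 ($128k), Nimbus→Route 5 ($83k), Larkspur→Route 2 ($101k) — total 134+139+128+83+101 = $585k.
Max-entry greedy (repeatedly take the single best remaining cell) gives $584k, worse by 1.
Every other assignment is strictly worse.
Kestrel's own top route is Route 6 ($136k), but forcing Kestrel→Route 6 and reassigning the rest optimally gives only $571k — worse by 14.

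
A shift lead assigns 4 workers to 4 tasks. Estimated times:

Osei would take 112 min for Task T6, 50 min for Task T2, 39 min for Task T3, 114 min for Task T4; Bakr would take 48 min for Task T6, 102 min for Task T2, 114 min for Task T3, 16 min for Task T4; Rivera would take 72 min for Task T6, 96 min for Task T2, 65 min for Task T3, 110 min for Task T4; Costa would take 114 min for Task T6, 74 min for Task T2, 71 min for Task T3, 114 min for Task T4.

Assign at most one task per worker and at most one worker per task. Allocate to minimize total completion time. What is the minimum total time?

Min total: 201 min

This is the linear assignment problem.
Optimal: Osei→Task T3 (39 min), Bakr→Task T4 (16 min), Rivera→Task T6 (72 min), Costa→Task T2 (74 min) — total 39+16+72+74 = 201 min.
Column-greedy (each task in turn goes to its cheapest remaining worker) gives 277 min, worse by 76.
Next-best assignment: Osei→Task T2, Bakr→Task T4, Rivera→Task T6, Costa→Task T3 = 209 min.
Swapping Bakr↔Costa (Bakr→Task T2 102 min, Costa→Task T4 114 min) adds 126.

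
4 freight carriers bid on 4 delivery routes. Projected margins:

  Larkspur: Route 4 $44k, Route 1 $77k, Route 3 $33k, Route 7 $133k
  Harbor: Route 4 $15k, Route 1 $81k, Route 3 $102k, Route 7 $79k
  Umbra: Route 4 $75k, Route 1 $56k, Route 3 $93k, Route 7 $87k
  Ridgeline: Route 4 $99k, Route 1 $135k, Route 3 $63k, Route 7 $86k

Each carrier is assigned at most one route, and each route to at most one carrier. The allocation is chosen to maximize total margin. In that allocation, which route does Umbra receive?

Optimal: Larkspur→Route 7 ($133k), Harbor→Route 3 ($102k), Umbra→Route 4 ($75k), Ridgeline→Route 1 ($135k) — total 133+102+75+135 = $445k.
Column-greedy (each route in turn goes to its best remaining carrier) gives $406k, worse by 39.
Next-best assignment: Larkspur→Route 7, Harbor→Route 1, Umbra→Route 3, Ridgeline→Route 4 = $406k.
Swapping Umbra↔Larkspur (Umbra→Route 7 $87k, Larkspur→Route 4 $44k) loses 77.
Every other assignment is strictly worse.
Umbra's own top route is Route 3 ($93k), but forcing Umbra→Route 3 and reassigning the rest optimally gives only $406k — worse by 39.

Umbra receives Route 4.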